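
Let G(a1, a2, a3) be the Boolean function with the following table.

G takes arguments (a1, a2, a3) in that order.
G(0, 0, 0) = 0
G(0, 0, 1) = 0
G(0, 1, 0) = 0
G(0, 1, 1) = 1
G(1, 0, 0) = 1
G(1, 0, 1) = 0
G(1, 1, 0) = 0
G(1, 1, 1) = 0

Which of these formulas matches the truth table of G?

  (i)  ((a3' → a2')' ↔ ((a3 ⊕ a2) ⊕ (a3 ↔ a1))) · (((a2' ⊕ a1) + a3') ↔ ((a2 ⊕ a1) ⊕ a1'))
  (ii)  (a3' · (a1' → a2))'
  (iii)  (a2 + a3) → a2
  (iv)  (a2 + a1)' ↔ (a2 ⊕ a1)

(ii) disagrees with G on (0,0,0) (formula → 1, table → 0); rule it out.
(iii) disagrees with G on (0,0,0) (formula → 1, table → 0); rule it out.
(iv) disagrees with G on (0,1,1) (formula → 0, table → 1); rule it out.
Only (i) survives; checking it on all 8 rows confirms it matches G.

i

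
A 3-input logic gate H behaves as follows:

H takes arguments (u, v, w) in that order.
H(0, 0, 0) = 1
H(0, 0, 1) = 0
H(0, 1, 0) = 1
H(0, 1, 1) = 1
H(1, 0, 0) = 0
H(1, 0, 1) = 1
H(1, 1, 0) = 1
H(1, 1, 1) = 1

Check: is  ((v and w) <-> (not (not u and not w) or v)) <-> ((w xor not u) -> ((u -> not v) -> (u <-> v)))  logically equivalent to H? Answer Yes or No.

Evaluate ((v and w) <-> (not (not u and not w) or v)) <-> ((w xor not u) -> ((u -> not v) -> (u <-> v))) on each row and compare to H:
  u=0, v=0, w=0: formula gives 1, H = 1 ✓
  u=0, v=0, w=1: formula gives 0, H = 0 ✓
  u=0, v=1, w=0: formula gives 1, H = 1 ✓
  u=0, v=1, w=1: formula gives 1, H = 1 ✓
  u=1, v=0, w=0: formula gives 0, H = 0 ✓
  …
  u=1, v=1, w=0: formula gives 0, but H = 1 ✗
Since they disagree at (1,1,0), the expression is not a correct formula for H.

No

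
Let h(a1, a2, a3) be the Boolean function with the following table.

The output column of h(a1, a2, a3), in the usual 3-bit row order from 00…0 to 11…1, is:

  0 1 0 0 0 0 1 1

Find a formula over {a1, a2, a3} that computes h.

Collect the rows where h=1 — (0,0,1), (1,1,0), (1,1,1) — and write one minterm per row: ¬a1·¬a2·a3, a1·a2·¬a3, a1·a2·a3. Their union (logical OR) reproduces the table exactly.

h(a1, a2, a3) = (((a1' · a2') · a3) + ((a1 · a2) · a3')) + ((a1 · a2) · a3)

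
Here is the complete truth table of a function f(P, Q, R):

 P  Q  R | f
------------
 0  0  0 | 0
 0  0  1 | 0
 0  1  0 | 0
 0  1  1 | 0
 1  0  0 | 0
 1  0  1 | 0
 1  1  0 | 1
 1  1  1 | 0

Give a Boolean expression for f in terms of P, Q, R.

f is 1 on exactly one input, (1,1,0), whose minterm is P·Q·¬R. So f is just that conjunction.

f(P, Q, R) = (P ∧ Q) ∧ ¬R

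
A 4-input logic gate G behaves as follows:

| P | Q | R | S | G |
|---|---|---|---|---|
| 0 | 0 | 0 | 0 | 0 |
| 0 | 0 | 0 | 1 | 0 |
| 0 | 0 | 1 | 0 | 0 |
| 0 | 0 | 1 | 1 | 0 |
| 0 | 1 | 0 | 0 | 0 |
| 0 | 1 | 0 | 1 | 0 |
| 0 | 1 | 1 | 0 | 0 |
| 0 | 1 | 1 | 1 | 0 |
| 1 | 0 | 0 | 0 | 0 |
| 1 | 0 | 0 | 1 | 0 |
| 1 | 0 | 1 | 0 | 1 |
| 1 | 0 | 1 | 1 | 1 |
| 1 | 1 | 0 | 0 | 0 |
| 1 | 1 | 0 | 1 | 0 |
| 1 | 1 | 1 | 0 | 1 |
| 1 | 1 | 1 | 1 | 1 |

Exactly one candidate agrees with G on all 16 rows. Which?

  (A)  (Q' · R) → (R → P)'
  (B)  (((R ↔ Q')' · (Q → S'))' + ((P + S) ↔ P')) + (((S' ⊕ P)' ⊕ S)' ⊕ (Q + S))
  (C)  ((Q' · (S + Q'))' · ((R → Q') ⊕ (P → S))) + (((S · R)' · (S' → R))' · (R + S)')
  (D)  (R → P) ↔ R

(A) fails at (0,0,0,0): the formula yields 1, G is 0.
(B) fails at (0,0,0,0): the formula yields 1, G is 0.
(C) fails at (0,0,0,0): the formula yields 1, G is 0.
That leaves (D). Evaluating it on every row reproduces the table of G exactly.

D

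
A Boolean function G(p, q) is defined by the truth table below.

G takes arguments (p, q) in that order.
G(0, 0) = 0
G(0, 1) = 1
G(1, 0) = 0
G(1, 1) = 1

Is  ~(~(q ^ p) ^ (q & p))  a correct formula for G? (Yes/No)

Test each input against both G and the formula:
  p=0, q=0: formula gives 0, G = 0 ✓
  p=0, q=1: formula gives 1, G = 1 ✓
  p=1, q=0: formula gives 1, but G = 0 ✗
Row (1,0) is a counterexample, so the formula is not equivalent to G.

No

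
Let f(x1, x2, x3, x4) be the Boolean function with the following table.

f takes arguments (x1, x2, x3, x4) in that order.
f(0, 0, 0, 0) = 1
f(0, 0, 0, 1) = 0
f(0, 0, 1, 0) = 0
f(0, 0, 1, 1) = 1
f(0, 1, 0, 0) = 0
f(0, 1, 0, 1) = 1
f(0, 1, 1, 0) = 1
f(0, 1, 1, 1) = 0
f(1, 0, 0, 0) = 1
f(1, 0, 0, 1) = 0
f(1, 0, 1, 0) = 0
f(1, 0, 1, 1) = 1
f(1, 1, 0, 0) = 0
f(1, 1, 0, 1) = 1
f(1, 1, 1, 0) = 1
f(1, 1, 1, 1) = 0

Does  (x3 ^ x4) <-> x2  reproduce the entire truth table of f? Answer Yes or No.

Test each input against both f and the formula:
  x1=0, x2=0, x3=0, x4=0: formula gives 1, f = 1 ✓
  x1=0, x2=0, x3=0, x4=1: formula gives 0, f = 0 ✓
  x1=0, x2=0, x3=1, x4=0: formula gives 0, f = 0 ✓
  x1=0, x2=0, x3=1, x4=1: formula gives 1, f = 1 ✓
  … (the remaining 12 rows also agree.)
Every row agrees, so the formula is equivalent.

Yes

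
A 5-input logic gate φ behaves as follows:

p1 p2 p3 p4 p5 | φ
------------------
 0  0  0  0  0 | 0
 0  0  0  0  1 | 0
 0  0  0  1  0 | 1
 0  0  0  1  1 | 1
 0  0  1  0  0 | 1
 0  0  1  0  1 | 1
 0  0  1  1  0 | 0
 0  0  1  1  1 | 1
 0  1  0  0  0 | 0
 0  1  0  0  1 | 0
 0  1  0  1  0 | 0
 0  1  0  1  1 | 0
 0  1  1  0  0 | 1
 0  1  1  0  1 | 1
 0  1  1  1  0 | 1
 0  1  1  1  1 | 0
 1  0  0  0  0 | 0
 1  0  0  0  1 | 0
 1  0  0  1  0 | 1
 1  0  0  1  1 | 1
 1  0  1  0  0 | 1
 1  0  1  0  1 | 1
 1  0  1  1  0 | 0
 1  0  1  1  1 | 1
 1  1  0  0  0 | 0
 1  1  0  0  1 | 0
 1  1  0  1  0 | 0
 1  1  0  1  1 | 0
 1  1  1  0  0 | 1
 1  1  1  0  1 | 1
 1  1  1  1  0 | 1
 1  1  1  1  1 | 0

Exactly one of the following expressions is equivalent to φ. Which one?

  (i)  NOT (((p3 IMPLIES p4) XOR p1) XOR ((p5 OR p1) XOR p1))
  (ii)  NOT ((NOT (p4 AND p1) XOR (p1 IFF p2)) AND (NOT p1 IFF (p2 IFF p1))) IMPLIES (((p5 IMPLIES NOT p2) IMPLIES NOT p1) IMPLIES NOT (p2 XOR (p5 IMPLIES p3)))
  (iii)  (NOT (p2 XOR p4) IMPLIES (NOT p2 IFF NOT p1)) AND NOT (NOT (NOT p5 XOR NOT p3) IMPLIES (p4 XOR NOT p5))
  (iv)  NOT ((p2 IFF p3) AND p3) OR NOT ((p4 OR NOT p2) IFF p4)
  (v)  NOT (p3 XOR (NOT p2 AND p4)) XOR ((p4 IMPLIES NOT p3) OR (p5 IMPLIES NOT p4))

v

(i): at (0,0,0,0,1) it gives 1, but φ = 0 — eliminated.
(ii): at (0,0,0,0,1) it gives 1, but φ = 0 — eliminated.
(iii): at (0,0,0,1,1) it gives 0, but φ = 1 — eliminated.
(iv): at (0,0,0,0,0) it gives 1, but φ = 0 — eliminated.
That leaves (v). Evaluating it on every row reproduces the table of φ exactly.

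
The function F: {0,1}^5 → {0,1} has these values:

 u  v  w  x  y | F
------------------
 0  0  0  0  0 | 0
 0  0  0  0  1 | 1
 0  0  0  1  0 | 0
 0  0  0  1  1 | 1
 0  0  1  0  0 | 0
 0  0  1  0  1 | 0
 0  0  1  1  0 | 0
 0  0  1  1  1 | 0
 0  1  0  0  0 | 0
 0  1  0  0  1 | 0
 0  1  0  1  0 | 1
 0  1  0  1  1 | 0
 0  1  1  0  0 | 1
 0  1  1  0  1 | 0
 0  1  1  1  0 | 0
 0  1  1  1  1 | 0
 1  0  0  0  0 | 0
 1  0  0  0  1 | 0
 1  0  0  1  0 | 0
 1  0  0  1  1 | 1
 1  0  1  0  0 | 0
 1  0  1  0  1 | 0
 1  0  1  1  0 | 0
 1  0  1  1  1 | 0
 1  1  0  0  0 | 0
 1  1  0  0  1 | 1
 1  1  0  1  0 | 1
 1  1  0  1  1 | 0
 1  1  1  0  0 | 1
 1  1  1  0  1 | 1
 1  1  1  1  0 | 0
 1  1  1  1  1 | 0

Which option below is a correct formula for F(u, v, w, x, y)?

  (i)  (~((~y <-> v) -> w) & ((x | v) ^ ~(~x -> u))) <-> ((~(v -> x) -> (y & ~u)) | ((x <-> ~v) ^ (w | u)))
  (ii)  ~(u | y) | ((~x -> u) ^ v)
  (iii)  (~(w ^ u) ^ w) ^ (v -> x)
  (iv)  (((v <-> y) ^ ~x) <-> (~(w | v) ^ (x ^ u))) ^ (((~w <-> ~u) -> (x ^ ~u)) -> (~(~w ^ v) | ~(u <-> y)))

i

(ii) disagrees with F on (0,0,0,0,0) (formula → 1, table → 0); rule it out.
(iii) disagrees with F on (0,0,0,0,1) (formula → 0, table → 1); rule it out.
(iv) disagrees with F on (0,0,0,0,1) (formula → 0, table → 1); rule it out.
Only (i) survives; checking it on all 32 rows confirms it matches F.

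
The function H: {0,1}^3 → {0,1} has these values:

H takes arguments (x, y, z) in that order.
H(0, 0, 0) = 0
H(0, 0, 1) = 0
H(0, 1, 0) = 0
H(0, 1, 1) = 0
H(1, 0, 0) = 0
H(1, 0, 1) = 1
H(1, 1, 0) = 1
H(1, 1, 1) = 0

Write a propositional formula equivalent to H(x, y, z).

H(x, y, z) = ((x & ~y) & z) | ((x & y) & ~z)

H=1 on 2 inputs: (1,0,1), (1,1,0). Reading each as a conjunction of literals (x·¬y·z, x·y·¬z) and taking the OR gives the canonical DNF.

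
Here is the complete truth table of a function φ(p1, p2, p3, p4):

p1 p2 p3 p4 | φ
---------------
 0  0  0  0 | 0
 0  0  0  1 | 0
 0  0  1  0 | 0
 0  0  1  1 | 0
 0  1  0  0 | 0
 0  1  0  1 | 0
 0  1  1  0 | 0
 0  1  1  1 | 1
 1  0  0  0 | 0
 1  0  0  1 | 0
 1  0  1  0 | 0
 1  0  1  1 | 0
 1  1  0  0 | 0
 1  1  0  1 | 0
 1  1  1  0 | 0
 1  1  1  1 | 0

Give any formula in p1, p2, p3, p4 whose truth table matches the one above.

φ(p1, p2, p3, p4) = ((not p1 and p2) and p3) and p4

φ is 1 on exactly one input, (0,1,1,1), whose minterm is ¬p1·p2·p3·p4. So φ is just that conjunction.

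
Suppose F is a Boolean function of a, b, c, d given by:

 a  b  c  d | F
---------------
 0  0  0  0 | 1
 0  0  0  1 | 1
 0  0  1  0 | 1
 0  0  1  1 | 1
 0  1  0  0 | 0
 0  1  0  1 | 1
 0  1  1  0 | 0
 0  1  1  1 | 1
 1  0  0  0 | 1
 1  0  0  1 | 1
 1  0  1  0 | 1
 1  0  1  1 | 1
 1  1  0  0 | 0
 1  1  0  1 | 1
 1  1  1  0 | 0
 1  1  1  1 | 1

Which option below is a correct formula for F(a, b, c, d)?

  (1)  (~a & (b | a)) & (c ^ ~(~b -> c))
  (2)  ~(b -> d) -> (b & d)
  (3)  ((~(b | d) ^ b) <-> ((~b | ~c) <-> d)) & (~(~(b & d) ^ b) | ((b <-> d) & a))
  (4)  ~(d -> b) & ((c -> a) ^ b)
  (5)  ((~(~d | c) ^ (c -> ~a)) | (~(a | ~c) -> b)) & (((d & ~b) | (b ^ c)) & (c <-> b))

2

(1) disagrees with F on (0,0,0,0) (formula → 0, table → 1); rule it out.
(3) disagrees with F on (0,0,0,0) (formula → 0, table → 1); rule it out.
(4) disagrees with F on (0,0,0,0) (formula → 0, table → 1); rule it out.
(5) disagrees with F on (0,0,0,0) (formula → 0, table → 1); rule it out.
That leaves (2). Evaluating it on every row reproduces the table of F exactly.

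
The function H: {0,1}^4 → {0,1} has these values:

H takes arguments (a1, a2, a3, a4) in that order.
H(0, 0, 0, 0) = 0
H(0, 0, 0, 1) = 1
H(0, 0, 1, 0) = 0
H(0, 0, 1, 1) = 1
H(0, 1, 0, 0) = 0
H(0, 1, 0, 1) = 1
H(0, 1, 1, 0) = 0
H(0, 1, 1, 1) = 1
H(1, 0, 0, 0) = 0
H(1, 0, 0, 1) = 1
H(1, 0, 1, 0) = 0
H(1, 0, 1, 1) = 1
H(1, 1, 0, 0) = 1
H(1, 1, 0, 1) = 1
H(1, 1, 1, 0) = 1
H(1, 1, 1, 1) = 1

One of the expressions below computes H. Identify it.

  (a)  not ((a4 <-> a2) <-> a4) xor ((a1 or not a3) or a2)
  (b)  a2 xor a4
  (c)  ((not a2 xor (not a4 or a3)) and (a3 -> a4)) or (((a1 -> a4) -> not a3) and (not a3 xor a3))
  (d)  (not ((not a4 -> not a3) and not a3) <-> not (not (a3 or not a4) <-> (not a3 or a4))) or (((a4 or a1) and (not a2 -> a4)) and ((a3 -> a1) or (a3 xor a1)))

(a) fails at (0,0,0,1): the formula yields 0, H is 1.
(b) fails at (0,1,0,0): the formula yields 1, H is 0.
(c) fails at (0,0,0,0): the formula yields 1, H is 0.
That leaves (d). Evaluating it on every row reproduces the table of H exactly.

d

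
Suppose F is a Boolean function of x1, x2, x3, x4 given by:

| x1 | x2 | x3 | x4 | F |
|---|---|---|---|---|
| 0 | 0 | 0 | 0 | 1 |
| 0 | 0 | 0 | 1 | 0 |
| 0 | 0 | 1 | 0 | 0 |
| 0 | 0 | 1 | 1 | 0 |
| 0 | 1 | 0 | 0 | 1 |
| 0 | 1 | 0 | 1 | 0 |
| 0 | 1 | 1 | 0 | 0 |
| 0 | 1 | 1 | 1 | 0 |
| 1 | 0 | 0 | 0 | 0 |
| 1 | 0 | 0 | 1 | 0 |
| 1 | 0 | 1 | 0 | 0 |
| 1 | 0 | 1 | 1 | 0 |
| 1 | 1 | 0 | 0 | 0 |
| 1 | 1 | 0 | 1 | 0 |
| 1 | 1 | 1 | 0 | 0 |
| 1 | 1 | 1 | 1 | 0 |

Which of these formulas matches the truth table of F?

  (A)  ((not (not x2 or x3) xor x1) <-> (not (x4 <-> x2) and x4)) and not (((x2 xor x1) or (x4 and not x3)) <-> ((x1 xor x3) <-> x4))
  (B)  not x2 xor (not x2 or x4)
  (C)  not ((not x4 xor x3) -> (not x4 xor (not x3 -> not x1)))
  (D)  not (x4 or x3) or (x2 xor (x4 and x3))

C

(A) disagrees with F on (0,1,0,0) (formula → 0, table → 1); rule it out.
(B) disagrees with F on (0,0,0,0) (formula → 0, table → 1); rule it out.
(D) disagrees with F on (0,0,1,1) (formula → 1, table → 0); rule it out.
That leaves (C). Evaluating it on every row reproduces the table of F exactly.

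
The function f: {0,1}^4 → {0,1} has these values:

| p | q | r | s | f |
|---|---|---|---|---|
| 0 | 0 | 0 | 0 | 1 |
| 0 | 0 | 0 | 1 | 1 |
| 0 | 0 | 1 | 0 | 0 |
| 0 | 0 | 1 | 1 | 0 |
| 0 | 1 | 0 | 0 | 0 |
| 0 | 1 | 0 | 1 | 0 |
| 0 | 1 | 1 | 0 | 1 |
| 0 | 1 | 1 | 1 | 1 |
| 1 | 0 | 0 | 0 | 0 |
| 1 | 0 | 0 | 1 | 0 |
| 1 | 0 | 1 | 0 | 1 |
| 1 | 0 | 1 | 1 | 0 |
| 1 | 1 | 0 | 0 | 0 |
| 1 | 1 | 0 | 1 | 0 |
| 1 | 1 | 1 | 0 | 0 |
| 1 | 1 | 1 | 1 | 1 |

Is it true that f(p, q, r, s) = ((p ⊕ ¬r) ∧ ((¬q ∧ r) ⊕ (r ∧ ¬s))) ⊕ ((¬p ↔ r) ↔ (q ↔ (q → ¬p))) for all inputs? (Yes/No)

Check the formula against f row by row:
  p=0, q=0, r=0, s=0: formula gives 1, f = 1 ✓
  p=0, q=0, r=0, s=1: formula gives 1, f = 1 ✓
  p=0, q=0, r=1, s=0: formula gives 0, f = 0 ✓
  p=0, q=0, r=1, s=1: formula gives 0, f = 0 ✓
  …and likewise for the remaining 12 rows.
No disagreement on any input; they are logically equivalent.

Yes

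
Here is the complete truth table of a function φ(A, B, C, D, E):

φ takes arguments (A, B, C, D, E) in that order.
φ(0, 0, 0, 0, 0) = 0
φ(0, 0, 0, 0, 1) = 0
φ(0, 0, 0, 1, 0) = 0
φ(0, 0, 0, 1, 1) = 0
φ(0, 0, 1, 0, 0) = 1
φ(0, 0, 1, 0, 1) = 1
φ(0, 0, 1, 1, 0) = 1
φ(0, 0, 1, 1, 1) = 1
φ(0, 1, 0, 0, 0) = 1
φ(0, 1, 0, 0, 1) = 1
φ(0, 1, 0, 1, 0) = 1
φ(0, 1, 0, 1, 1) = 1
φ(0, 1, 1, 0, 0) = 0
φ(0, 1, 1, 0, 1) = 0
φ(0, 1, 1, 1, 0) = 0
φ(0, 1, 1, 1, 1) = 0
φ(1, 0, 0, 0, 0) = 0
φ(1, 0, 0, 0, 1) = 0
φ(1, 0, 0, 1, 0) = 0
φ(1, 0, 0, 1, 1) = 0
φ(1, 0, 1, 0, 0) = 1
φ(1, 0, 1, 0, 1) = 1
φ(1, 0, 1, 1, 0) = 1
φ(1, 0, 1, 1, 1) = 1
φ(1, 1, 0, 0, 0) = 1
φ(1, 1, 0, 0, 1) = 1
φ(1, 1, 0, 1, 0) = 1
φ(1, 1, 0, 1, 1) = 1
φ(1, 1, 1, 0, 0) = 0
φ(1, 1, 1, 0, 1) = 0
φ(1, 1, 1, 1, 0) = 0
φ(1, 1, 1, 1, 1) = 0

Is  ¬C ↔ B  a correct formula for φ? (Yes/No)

Test each input against both φ and the formula:
  A=0, B=0, C=0, D=0, E=0: formula gives 0, φ = 0 ✓
  A=0, B=0, C=0, D=0, E=1: formula gives 0, φ = 0 ✓
  A=0, B=0, C=0, D=1, E=0: formula gives 0, φ = 0 ✓
  A=0, B=0, C=0, D=1, E=1: formula gives 0, φ = 0 ✓
  … (the remaining 28 rows also agree.)
No disagreement on any input; they are logically equivalent.

Yes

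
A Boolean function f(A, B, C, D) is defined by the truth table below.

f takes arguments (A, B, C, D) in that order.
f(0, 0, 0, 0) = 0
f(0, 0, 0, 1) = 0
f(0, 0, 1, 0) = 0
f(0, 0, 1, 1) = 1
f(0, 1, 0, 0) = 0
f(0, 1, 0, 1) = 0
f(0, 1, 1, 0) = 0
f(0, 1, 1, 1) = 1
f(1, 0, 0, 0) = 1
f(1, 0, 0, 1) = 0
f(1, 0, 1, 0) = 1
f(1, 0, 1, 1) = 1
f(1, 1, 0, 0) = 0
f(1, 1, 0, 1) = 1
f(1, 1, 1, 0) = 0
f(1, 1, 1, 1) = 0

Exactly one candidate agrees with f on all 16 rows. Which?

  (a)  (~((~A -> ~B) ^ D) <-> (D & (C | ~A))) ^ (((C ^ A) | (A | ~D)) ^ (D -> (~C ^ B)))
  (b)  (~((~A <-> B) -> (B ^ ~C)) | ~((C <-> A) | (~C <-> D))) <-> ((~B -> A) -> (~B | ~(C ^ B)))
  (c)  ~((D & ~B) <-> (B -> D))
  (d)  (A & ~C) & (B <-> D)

b

(a) disagrees with f on (0,0,0,0) (formula → 1, table → 0); rule it out.
(c) disagrees with f on (0,0,0,0) (formula → 1, table → 0); rule it out.
(d) disagrees with f on (0,0,1,1) (formula → 0, table → 1); rule it out.
Only (b) survives; checking it on all 16 rows confirms it matches f.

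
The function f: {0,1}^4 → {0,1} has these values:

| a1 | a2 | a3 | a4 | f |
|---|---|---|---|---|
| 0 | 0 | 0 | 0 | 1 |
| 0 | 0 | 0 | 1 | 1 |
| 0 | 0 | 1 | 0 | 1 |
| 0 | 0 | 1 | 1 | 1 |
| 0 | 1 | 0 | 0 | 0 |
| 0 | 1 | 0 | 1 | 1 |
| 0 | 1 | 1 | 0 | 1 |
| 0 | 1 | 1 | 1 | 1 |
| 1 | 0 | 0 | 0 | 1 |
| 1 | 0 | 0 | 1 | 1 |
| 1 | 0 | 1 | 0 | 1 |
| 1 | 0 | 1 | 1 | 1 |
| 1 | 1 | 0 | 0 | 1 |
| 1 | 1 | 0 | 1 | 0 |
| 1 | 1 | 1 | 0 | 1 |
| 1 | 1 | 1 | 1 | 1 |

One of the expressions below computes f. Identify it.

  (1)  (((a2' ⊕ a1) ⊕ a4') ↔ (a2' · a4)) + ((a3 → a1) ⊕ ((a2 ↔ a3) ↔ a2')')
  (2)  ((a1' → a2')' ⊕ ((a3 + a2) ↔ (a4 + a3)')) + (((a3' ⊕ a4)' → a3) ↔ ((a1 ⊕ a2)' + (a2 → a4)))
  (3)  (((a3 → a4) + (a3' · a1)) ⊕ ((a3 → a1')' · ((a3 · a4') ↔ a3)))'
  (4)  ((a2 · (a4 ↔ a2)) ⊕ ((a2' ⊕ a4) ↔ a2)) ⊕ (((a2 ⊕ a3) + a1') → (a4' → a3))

(1): at (0,1,0,0) it gives 1, but f = 0 — eliminated.
(3): at (0,0,0,0) it gives 0, but f = 1 — eliminated.
(4): at (0,0,0,0) it gives 0, but f = 1 — eliminated.
Only (2) survives; checking it on all 16 rows confirms it matches f.

2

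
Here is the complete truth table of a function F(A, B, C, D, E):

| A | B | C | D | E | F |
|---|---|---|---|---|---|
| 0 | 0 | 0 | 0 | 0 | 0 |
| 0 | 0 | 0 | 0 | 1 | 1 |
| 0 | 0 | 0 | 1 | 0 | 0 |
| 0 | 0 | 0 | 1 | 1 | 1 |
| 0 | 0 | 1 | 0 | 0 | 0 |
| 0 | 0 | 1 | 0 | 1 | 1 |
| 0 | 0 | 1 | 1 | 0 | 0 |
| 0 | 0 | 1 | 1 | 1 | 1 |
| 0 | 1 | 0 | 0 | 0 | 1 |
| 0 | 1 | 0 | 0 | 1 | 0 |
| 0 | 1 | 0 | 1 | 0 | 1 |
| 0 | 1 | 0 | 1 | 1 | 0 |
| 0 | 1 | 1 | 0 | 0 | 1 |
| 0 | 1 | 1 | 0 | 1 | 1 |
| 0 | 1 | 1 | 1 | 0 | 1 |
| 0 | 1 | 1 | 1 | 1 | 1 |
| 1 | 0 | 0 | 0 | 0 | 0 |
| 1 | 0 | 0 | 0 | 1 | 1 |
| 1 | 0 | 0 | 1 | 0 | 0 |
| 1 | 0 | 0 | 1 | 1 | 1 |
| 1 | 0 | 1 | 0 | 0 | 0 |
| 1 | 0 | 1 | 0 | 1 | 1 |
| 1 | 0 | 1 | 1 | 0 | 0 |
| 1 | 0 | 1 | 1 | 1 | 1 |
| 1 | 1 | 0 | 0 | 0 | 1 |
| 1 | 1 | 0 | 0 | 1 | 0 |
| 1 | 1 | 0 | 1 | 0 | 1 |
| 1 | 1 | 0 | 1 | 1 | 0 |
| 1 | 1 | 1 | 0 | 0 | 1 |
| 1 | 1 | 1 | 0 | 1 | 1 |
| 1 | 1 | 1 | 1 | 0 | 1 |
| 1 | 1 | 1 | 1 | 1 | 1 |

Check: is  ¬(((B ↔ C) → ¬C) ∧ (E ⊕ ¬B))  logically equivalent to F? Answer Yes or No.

Yes

Test each input against both F and the formula:
  A=0, B=0, C=0, D=0, E=0: formula gives 0, F = 0 ✓
  A=0, B=0, C=0, D=0, E=1: formula gives 1, F = 1 ✓
  A=0, B=0, C=0, D=1, E=0: formula gives 0, F = 0 ✓
  A=0, B=0, C=0, D=1, E=1: formula gives 1, F = 1 ✓
  …and likewise for the remaining 28 rows.
All 32 rows match — the expression computes F exactly.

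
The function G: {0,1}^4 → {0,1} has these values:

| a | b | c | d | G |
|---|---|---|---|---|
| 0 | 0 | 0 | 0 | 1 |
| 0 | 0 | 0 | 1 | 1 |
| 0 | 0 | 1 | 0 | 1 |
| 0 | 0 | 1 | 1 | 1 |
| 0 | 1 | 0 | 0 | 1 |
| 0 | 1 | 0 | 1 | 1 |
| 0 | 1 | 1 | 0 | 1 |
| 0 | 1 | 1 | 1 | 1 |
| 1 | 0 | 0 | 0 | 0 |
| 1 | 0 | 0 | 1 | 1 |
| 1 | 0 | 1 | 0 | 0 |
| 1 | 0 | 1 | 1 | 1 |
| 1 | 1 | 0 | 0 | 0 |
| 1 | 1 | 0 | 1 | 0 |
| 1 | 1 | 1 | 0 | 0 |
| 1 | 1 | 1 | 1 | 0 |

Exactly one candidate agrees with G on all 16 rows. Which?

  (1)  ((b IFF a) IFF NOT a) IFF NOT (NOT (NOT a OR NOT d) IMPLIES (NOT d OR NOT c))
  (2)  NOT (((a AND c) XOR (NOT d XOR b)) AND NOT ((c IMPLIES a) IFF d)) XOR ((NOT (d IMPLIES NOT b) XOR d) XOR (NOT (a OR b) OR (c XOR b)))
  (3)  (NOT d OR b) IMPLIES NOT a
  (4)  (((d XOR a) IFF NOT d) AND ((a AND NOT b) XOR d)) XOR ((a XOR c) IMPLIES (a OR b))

3

(1): at (0,0,0,0) it gives 0, but G = 1 — eliminated.
(2): at (0,0,1,0) it gives 0, but G = 1 — eliminated.
(4): at (0,0,1,0) it gives 0, but G = 1 — eliminated.
Only (3) survives; checking it on all 16 rows confirms it matches G.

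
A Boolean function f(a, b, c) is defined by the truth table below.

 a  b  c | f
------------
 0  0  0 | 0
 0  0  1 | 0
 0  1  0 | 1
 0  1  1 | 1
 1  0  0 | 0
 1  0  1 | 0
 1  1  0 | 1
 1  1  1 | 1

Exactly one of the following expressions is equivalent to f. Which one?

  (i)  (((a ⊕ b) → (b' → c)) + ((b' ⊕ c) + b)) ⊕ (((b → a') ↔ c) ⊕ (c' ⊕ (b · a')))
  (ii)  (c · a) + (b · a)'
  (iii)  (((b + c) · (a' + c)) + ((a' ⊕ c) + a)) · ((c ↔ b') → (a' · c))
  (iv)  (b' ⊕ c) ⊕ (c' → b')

i

(ii) fails at (0,0,0): the formula yields 1, f is 0.
(iii) fails at (0,0,0): the formula yields 1, f is 0.
(iv) fails at (0,0,1): the formula yields 1, f is 0.
Only (i) survives; checking it on all 8 rows confirms it matches f.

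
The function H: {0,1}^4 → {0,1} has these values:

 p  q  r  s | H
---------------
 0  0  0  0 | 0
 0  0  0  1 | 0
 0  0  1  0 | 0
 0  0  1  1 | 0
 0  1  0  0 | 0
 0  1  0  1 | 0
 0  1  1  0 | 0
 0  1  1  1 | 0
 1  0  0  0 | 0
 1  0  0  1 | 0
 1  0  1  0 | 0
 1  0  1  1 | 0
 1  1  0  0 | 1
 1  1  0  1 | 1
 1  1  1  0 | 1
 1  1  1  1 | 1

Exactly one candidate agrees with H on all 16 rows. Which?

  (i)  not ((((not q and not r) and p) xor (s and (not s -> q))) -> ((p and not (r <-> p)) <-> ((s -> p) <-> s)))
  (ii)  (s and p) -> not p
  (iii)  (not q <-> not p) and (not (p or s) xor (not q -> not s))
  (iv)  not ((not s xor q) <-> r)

(i) fails at (1,0,0,0): the formula yields 1, H is 0.
(ii) fails at (0,0,0,0): the formula yields 1, H is 0.
(iv) fails at (0,0,0,0): the formula yields 1, H is 0.
(iii) is the remaining candidate, and it agrees with H on all 16 inputs.

iii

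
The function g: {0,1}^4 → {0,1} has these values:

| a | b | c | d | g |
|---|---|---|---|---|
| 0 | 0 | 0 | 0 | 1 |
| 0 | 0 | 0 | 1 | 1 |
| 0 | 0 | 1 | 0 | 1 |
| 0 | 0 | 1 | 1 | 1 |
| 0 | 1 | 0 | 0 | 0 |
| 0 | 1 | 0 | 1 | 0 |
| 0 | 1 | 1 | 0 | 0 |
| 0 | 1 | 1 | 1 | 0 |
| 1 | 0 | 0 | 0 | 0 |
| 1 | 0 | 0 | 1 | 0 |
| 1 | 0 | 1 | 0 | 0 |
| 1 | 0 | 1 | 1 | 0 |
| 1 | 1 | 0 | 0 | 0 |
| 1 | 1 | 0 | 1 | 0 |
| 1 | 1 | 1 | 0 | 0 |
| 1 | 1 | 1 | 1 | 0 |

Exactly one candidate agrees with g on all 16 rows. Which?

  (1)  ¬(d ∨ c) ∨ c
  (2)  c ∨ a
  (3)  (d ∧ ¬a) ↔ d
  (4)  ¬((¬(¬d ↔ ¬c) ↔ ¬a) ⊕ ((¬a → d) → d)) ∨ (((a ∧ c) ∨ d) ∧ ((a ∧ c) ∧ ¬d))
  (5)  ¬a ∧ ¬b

(1) disagrees with g on (0,0,0,1) (formula → 0, table → 1); rule it out.
(2) disagrees with g on (0,0,0,0) (formula → 0, table → 1); rule it out.
(3) disagrees with g on (0,1,0,0) (formula → 1, table → 0); rule it out.
(4) disagrees with g on (0,0,0,0) (formula → 0, table → 1); rule it out.
Only (5) survives; checking it on all 16 rows confirms it matches g.

5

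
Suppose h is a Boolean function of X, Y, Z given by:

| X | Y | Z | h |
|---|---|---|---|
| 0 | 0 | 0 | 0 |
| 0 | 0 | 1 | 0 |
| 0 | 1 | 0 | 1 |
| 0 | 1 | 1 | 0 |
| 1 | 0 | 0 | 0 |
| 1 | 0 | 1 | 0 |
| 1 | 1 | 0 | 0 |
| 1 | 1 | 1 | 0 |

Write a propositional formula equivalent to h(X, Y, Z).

h(X, Y, Z) = (X' · Y) · Z'

Only row (0,1,0) gives 1. That row's minterm ¬X·Y·¬Z is h directly.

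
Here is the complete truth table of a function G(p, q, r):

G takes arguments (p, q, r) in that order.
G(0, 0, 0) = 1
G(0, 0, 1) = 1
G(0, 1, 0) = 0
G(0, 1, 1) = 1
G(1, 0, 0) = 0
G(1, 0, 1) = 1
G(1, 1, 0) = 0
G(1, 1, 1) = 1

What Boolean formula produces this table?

G(p, q, r) = not ((((not p and q) and not r) or ((p and not q) and not r)) or ((p and q) and not r))

The 0-rows are (0,1,0), (1,0,0), (1,1,0). Take each as a conjunction (¬p·q·¬r, p·¬q·¬r, p·q·¬r), form their disjunction, and complement — that gives a formula that is 1 everywhere G is.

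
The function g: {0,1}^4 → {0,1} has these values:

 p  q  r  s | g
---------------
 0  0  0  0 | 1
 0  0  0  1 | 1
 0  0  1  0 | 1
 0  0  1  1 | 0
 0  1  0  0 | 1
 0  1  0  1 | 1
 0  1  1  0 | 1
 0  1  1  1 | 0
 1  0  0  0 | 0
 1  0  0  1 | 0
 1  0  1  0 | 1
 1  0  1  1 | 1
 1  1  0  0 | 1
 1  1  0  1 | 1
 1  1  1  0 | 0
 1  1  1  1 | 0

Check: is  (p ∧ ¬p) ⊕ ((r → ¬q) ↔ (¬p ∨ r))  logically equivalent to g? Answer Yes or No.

No

Check the formula against g row by row:
  p=0, q=0, r=0, s=0: formula gives 1, g = 1 ✓
  p=0, q=0, r=0, s=1: formula gives 1, g = 1 ✓
  p=0, q=0, r=1, s=0: formula gives 1, g = 1 ✓
  p=0, q=0, r=1, s=1: formula gives 1, but g = 0 ✗
Since they disagree at (0,0,1,1), the expression is not a correct formula for g.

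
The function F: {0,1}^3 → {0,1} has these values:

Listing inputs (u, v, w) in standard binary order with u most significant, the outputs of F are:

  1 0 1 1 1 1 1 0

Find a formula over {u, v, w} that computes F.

F(u, v, w) = ¬(((¬u ∧ ¬v) ∧ w) ∨ ((u ∧ v) ∧ w))

The 0-rows are (0,0,1), (1,1,1). Take each as a conjunction (¬u·¬v·w, u·v·w), form their disjunction, and complement — that gives a formula that is 1 everywhere F is.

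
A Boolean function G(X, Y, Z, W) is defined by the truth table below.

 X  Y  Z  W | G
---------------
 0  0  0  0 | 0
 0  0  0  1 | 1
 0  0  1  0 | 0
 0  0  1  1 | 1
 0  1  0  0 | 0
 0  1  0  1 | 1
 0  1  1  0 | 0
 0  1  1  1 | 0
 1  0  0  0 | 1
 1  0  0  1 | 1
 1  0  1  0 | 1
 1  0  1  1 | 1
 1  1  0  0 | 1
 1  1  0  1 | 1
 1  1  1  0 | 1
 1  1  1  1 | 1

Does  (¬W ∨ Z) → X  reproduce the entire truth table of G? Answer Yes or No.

No

Check the formula against G row by row:
  X=0, Y=0, Z=0, W=0: formula gives 0, G = 0 ✓
  X=0, Y=0, Z=0, W=1: formula gives 1, G = 1 ✓
  X=0, Y=0, Z=1, W=0: formula gives 0, G = 0 ✓
  X=0, Y=0, Z=1, W=1: formula gives 0, but G = 1 ✗
A single disagreement suffices: at (0,0,1,1) they differ, so the formula does not compute G.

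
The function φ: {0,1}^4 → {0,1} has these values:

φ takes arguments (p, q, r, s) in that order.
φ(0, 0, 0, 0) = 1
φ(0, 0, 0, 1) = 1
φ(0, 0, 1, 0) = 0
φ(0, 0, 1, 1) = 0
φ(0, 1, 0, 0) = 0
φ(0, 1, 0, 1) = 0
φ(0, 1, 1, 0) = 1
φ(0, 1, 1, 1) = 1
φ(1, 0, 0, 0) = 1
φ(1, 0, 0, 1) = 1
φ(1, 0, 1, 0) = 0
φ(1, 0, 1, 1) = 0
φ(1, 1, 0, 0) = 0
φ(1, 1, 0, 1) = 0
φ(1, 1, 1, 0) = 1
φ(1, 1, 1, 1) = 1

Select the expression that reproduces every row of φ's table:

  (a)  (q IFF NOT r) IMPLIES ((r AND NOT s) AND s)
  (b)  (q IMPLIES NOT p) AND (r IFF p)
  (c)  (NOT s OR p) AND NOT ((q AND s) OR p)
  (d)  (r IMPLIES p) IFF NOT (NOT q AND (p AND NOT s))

(b) fails at (0,1,0,0): the formula yields 1, φ is 0.
(c) fails at (0,0,0,1): the formula yields 0, φ is 1.
(d) fails at (0,1,0,0): the formula yields 1, φ is 0.
Only (a) survives; checking it on all 16 rows confirms it matches φ.

a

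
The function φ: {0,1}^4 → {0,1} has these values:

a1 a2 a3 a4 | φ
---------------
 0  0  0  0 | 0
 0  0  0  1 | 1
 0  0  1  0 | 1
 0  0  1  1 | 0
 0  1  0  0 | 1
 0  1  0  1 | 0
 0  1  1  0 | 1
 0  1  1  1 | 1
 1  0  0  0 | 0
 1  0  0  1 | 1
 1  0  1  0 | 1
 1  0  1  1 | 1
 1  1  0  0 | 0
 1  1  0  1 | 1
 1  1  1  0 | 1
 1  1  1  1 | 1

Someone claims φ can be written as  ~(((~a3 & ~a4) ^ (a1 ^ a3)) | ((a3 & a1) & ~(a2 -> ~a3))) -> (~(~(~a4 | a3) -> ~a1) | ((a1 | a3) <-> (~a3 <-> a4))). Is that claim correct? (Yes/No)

No

Test each input against both φ and the formula:
  a1=0, a2=0, a3=0, a4=0: formula gives 1, but φ = 0 ✗
Since they disagree at (0,0,0,0), the expression is not a correct formula for φ.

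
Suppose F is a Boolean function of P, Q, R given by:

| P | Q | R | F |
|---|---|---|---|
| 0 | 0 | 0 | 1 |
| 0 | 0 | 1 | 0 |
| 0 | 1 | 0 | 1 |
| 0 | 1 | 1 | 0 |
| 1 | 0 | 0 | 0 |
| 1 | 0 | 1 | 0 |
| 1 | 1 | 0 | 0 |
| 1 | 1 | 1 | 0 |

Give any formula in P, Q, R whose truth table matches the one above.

F(P, Q, R) = ((not P and not Q) and not R) or ((not P and Q) and not R)

Collect the rows where F=1 — (0,0,0), (0,1,0) — and write one minterm per row: ¬P·¬Q·¬R, ¬P·Q·¬R. Their union (logical OR) reproduces the table exactly.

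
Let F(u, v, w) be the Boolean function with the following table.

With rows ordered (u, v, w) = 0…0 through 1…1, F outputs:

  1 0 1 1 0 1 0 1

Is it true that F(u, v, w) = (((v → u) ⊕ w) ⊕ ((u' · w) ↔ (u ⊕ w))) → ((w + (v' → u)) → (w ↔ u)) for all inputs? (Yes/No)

Test each input against both F and the formula:
  u=0, v=0, w=0: formula gives 1, F = 1 ✓
  u=0, v=0, w=1: formula gives 0, F = 0 ✓
  u=0, v=1, w=0: formula gives 1, F = 1 ✓
  u=0, v=1, w=1: formula gives 1, F = 1 ✓
  u=1, v=0, w=0: formula gives 0, F = 0 ✓
  …and likewise for the remaining 3 rows.
Every row agrees, so the formula is equivalent.

Yes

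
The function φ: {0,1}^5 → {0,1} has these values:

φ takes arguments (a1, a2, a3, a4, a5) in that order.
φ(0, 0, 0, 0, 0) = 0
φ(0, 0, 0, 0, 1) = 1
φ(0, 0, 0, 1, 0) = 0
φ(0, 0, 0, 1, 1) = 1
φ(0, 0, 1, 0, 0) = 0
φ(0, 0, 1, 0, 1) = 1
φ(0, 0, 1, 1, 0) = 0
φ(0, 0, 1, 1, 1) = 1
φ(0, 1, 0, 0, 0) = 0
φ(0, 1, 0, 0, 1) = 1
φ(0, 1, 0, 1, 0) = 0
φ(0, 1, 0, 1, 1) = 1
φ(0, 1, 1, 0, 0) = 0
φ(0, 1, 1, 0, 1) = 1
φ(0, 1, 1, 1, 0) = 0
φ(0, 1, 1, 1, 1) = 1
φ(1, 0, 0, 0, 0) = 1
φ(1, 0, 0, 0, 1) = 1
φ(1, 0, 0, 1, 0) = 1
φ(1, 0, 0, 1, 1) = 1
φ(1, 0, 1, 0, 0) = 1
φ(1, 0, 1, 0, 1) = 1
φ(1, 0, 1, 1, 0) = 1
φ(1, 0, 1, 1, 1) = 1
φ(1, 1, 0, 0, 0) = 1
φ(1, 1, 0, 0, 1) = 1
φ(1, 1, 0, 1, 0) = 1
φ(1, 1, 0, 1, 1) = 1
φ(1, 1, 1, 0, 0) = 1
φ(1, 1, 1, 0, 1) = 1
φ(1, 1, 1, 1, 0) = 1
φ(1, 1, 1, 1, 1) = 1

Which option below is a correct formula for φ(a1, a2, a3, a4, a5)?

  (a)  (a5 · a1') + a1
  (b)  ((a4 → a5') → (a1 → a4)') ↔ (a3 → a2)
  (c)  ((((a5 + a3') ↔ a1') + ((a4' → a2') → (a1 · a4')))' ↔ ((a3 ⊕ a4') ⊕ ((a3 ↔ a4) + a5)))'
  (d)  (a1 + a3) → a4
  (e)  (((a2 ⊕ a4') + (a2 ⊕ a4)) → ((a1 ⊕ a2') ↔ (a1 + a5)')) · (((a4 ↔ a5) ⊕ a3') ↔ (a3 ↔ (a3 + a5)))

a

(b): at (0,0,0,0,1) it gives 0, but φ = 1 — eliminated.
(c): at (0,0,0,0,1) it gives 0, but φ = 1 — eliminated.
(d): at (0,0,0,0,0) it gives 1, but φ = 0 — eliminated.
(e): at (0,0,0,0,1) it gives 0, but φ = 1 — eliminated.
That leaves (a). Evaluating it on every row reproduces the table of φ exactly.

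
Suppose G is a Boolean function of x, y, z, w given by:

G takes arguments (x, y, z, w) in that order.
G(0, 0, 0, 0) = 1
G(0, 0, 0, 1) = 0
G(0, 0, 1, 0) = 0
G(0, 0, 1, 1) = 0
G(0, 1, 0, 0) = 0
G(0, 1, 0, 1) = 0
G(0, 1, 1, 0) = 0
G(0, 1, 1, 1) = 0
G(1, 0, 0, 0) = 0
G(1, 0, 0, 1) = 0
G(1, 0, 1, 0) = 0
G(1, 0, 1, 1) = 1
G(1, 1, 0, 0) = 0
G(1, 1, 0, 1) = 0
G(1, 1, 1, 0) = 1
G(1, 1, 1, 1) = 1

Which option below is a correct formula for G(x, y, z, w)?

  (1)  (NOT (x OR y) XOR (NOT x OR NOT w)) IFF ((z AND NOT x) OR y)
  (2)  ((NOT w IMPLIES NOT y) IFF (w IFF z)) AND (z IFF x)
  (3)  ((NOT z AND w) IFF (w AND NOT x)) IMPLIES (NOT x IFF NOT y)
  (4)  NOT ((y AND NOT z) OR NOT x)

2

(1) disagrees with G on (0,0,0,1) (formula → 1, table → 0); rule it out.
(3) disagrees with G on (0,0,0,1) (formula → 1, table → 0); rule it out.
(4) disagrees with G on (0,0,0,0) (formula → 0, table → 1); rule it out.
That leaves (2). Evaluating it on every row reproduces the table of G exactly.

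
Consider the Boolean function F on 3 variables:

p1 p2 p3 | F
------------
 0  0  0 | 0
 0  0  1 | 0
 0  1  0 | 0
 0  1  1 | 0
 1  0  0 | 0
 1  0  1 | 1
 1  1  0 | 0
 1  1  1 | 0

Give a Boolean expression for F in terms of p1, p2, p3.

F(p1, p2, p3) = (p1 AND NOT p2) AND p3

F is 1 on exactly one input, (1,0,1), whose minterm is p1·¬p2·p3. So F is just that conjunction.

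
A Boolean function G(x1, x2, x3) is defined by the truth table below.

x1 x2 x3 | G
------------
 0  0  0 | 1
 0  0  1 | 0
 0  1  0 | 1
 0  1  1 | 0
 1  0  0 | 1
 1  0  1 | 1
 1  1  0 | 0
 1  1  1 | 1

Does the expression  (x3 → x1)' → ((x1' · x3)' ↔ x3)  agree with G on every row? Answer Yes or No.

No

Check the formula against G row by row:
  x1=0, x2=0, x3=0: formula gives 1, G = 1 ✓
  x1=0, x2=0, x3=1: formula gives 0, G = 0 ✓
  x1=0, x2=1, x3=0: formula gives 1, G = 1 ✓
  x1=0, x2=1, x3=1: formula gives 0, G = 0 ✓
  x1=1, x2=0, x3=0: formula gives 1, G = 1 ✓
  …
  x1=1, x2=1, x3=0: formula gives 1, but G = 0 ✗
Row (1,1,0) is a counterexample, so the formula is not equivalent to G.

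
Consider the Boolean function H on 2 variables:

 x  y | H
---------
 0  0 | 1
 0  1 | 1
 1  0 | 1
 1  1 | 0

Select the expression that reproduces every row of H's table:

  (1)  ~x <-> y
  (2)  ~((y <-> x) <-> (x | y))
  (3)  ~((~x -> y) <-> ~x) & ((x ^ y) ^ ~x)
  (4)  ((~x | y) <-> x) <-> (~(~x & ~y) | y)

(1) fails at (0,0): the formula yields 0, H is 1.
(3) fails at (0,1): the formula yields 0, H is 1.
(4) fails at (0,1): the formula yields 0, H is 1.
(2) is the remaining candidate, and it agrees with H on all 4 inputs.

2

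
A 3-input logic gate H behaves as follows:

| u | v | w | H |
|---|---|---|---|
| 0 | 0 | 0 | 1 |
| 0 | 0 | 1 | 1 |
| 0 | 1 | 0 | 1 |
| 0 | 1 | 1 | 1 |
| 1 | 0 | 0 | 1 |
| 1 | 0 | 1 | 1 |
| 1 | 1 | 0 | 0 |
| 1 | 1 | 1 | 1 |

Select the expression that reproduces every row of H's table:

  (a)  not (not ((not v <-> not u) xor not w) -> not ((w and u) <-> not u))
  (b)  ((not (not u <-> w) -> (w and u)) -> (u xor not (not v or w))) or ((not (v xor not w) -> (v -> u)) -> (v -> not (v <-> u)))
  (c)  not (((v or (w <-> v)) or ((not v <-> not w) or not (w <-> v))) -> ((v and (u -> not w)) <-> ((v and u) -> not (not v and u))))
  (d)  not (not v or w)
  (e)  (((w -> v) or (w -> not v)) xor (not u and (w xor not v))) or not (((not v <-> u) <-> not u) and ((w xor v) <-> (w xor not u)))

b

(a) fails at (0,0,0): the formula yields 0, H is 1.
(c) fails at (0,1,0): the formula yields 0, H is 1.
(d) fails at (0,0,0): the formula yields 0, H is 1.
(e) fails at (0,1,1): the formula yields 0, H is 1.
Only (b) survives; checking it on all 8 rows confirms it matches H.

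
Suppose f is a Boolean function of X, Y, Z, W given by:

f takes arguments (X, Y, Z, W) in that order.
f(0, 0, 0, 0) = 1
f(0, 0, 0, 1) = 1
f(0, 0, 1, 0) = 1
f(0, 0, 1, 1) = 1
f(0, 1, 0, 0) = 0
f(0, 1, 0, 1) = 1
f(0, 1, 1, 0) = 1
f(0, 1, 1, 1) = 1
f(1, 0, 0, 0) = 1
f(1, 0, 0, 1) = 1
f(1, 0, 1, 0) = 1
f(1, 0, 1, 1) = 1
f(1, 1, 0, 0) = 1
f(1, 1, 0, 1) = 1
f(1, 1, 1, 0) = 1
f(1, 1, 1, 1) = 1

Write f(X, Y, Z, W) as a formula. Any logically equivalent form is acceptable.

f is 0 on exactly one input, (0,1,0,0), whose minterm is ¬X·Y·¬Z·¬W. So f is the negation of that single conjunction.

f(X, Y, Z, W) = not (((not X and Y) and not Z) and not W)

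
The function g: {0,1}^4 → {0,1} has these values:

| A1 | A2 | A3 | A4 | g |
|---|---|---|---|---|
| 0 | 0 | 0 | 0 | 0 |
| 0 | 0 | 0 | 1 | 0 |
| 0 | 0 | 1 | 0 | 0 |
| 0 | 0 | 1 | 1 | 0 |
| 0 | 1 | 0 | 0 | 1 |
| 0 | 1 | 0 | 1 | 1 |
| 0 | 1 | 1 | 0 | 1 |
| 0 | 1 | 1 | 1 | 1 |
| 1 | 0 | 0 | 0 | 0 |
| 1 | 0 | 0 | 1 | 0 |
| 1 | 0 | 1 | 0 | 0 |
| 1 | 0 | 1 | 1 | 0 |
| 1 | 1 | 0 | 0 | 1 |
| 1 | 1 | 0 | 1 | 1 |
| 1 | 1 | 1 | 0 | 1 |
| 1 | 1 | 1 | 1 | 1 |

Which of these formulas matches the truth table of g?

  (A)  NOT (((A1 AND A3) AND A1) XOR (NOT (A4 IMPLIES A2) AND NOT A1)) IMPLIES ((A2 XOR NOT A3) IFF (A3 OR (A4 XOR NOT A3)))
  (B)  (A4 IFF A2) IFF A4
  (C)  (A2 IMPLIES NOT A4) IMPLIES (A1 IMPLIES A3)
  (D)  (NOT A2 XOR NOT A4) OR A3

(A): at (0,0,0,0) it gives 1, but g = 0 — eliminated.
(C): at (0,0,0,0) it gives 1, but g = 0 — eliminated.
(D): at (0,0,0,1) it gives 1, but g = 0 — eliminated.
That leaves (B). Evaluating it on every row reproduces the table of g exactly.

B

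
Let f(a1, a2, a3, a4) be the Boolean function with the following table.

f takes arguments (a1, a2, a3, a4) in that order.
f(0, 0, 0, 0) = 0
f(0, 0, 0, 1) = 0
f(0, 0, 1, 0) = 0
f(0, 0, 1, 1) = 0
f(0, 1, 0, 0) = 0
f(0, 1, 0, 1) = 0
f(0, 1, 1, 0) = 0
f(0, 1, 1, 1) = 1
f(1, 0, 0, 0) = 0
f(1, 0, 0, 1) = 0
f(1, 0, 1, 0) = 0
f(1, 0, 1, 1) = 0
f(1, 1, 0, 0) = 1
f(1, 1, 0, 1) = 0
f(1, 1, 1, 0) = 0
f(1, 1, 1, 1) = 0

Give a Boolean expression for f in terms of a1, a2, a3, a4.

f(a1, a2, a3, a4) = (((¬a1 ∧ a2) ∧ a3) ∧ a4) ∨ (((a1 ∧ a2) ∧ ¬a3) ∧ ¬a4)

Collect the rows where f=1 — (0,1,1,1), (1,1,0,0) — and write one minterm per row: ¬a1·a2·a3·a4, a1·a2·¬a3·¬a4. Their union (logical OR) reproduces the table exactly.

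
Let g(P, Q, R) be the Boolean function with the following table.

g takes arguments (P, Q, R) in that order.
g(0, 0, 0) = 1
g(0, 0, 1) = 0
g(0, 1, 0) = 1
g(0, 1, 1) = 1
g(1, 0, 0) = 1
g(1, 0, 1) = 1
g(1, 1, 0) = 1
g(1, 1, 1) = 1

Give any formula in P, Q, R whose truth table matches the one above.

g is 0 on exactly one input, (0,0,1), whose minterm is ¬P·¬Q·R. So g is the negation of that single conjunction.

g(P, Q, R) = NOT ((NOT P AND NOT Q) AND R)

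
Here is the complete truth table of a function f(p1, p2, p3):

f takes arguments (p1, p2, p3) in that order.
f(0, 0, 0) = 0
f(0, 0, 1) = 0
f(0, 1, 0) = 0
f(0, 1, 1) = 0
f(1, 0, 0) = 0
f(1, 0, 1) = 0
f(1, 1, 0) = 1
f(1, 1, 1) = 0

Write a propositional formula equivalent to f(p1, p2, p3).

Only row (1,1,0) gives 1. That row's minterm p1·p2·¬p3 is f directly.

f(p1, p2, p3) = (p1 ∧ p2) ∧ ¬p3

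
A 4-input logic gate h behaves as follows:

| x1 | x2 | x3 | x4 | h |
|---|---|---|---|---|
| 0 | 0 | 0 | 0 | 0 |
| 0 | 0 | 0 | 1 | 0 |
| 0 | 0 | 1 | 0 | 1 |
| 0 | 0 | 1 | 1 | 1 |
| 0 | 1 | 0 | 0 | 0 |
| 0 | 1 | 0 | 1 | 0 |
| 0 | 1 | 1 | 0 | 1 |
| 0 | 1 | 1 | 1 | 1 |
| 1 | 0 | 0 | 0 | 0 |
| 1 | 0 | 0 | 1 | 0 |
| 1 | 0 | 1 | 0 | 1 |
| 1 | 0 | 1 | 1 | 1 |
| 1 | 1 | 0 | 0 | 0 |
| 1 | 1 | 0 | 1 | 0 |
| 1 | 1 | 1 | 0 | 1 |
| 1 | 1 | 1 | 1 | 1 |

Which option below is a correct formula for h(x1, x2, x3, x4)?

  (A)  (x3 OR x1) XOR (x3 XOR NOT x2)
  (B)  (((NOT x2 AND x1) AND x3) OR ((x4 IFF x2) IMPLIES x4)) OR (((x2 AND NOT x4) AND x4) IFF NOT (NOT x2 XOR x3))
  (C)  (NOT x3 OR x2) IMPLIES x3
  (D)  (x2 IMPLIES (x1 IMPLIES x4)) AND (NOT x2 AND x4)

C

(A) disagrees with h on (0,0,0,0) (formula → 1, table → 0); rule it out.
(B) disagrees with h on (0,0,0,0) (formula → 1, table → 0); rule it out.
(D) disagrees with h on (0,0,0,1) (formula → 1, table → 0); rule it out.
Only (C) survives; checking it on all 16 rows confirms it matches h.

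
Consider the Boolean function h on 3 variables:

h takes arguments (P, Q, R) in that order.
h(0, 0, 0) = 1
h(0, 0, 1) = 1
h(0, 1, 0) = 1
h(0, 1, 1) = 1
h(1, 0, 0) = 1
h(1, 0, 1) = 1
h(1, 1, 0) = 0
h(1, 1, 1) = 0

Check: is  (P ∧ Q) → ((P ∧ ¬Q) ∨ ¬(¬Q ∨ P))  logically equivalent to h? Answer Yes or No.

Yes

Check the formula against h row by row:
  P=0, Q=0, R=0: formula gives 1, h = 1 ✓
  P=0, Q=0, R=1: formula gives 1, h = 1 ✓
  P=0, Q=1, R=0: formula gives 1, h = 1 ✓
  P=0, Q=1, R=1: formula gives 1, h = 1 ✓
  P=1, Q=0, R=0: formula gives 1, h = 1 ✓
  … (the remaining 3 rows also agree.)
No disagreement on any input; they are logically equivalent.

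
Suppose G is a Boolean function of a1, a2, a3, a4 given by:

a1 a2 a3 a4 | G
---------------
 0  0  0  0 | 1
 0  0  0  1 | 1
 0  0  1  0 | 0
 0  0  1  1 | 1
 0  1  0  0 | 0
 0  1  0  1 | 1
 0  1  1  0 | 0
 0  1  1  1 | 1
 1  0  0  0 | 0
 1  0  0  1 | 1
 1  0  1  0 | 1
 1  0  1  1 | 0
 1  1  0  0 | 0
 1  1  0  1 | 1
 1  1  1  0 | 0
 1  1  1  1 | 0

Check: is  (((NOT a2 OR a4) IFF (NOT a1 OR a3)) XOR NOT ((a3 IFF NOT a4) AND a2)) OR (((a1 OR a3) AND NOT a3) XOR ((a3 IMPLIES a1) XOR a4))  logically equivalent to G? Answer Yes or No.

Evaluate (((NOT a2 OR a4) IFF (NOT a1 OR a3)) XOR NOT ((a3 IFF NOT a4) AND a2)) OR (((a1 OR a3) AND NOT a3) XOR ((a3 IMPLIES a1) XOR a4)) on each row and compare to G:
  a1=0, a2=0, a3=0, a4=0: formula gives 1, G = 1 ✓
  a1=0, a2=0, a3=0, a4=1: formula gives 0, but G = 1 ✗
Since they disagree at (0,0,0,1), the expression is not a correct formula for G.

No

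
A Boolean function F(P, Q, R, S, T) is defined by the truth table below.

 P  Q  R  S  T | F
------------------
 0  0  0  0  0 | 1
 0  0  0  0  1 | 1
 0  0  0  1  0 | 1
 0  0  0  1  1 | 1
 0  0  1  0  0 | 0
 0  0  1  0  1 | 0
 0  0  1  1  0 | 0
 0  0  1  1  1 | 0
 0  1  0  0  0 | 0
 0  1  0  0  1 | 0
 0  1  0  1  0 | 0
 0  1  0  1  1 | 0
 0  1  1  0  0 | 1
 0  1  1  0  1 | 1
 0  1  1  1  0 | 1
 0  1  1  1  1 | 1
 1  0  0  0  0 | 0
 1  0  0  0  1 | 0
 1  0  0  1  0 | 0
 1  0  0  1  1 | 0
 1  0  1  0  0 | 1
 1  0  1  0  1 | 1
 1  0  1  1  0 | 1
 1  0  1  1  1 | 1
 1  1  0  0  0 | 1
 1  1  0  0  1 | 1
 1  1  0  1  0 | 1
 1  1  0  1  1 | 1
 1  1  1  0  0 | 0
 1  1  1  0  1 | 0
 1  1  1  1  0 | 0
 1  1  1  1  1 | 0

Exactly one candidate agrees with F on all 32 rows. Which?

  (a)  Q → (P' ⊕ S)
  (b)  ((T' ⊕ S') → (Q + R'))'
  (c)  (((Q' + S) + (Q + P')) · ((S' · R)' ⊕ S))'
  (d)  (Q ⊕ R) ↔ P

(a) disagrees with F on (0,0,1,0,0) (formula → 1, table → 0); rule it out.
(b) disagrees with F on (0,0,0,0,0) (formula → 0, table → 1); rule it out.
(c) disagrees with F on (0,0,0,0,0) (formula → 0, table → 1); rule it out.
(d) is the remaining candidate, and it agrees with F on all 32 inputs.

d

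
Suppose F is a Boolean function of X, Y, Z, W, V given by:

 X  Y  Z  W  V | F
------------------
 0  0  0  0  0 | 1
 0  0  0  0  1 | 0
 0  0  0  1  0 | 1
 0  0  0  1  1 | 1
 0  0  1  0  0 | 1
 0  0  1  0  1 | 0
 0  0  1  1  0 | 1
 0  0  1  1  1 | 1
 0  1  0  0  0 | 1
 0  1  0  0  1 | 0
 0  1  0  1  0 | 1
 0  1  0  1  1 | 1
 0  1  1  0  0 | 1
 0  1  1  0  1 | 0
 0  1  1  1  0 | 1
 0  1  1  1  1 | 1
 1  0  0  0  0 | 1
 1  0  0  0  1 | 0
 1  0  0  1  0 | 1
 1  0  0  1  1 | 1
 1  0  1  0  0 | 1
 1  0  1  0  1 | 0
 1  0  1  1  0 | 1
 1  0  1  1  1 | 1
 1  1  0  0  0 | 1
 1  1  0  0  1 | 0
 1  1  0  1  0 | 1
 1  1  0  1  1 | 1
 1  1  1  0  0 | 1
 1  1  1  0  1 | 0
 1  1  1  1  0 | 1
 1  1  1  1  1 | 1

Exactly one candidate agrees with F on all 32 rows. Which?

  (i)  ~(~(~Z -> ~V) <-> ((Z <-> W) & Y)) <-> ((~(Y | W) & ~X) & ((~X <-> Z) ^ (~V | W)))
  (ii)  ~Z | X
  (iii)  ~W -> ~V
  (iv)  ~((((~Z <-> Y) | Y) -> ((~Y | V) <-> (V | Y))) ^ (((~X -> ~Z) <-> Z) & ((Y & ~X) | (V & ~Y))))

iii

(i) fails at (0,0,0,0,0): the formula yields 0, F is 1.
(ii) fails at (0,0,0,0,1): the formula yields 1, F is 0.
(iv) fails at (0,0,0,0,0): the formula yields 0, F is 1.
(iii) is the remaining candidate, and it agrees with F on all 32 inputs.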